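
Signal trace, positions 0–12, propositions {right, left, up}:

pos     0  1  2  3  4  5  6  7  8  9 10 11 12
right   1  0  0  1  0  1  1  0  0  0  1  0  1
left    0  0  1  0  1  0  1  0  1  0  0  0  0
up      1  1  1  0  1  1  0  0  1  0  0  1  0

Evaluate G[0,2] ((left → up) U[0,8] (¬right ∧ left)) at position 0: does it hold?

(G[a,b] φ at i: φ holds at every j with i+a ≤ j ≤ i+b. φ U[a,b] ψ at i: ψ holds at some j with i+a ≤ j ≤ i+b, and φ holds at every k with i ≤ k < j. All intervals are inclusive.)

Check ((left → up) U[0,8] (¬right ∧ left)) at every j in [0,2]:
  j=0: holds
  j=1: holds
  j=2: holds
All positions satisfy it → formula holds.

True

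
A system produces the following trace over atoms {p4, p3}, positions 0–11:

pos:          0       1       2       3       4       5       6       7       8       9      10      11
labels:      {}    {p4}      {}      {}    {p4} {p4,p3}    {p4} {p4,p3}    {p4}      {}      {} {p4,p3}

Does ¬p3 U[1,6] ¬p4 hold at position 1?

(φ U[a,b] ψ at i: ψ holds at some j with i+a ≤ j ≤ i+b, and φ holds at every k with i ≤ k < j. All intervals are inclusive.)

Need some j in [2,7] with ¬p4, and ¬p3 at every k in [1,j-1].
  j=2: ¬p4 holds; ¬p3 holds at every k in [1,1] → satisfied.

Yes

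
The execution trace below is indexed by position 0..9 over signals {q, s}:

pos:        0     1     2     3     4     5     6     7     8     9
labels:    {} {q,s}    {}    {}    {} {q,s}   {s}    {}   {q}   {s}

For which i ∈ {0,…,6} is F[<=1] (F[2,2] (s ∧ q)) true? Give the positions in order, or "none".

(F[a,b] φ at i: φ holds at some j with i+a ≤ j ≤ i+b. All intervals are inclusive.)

2, 3

Evaluate at each i in [0,6]:
  i=0: ✗ (none in [0,1])
  i=1: ✗ (none in [1,2])
  i=2: ✓ (witness j=3)
  i=3: ✓ (witness j=3)
  i=4: ✗ (none in [4,5])
  i=5: ✗ (none in [5,6])
  i=6: ✗ (none in [6,7])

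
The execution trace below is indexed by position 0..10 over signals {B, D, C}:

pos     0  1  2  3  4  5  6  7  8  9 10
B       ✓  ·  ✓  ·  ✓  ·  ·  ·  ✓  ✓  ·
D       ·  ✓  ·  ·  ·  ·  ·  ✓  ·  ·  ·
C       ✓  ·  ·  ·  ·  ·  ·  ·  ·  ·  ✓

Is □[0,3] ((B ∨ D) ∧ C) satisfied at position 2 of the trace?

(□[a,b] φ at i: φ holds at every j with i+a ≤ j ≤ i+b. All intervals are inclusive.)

Check ((B ∨ D) ∧ C) at every j in [2,5]:
  j=2: false
  j=3: false
  j=4: false
  j=5: false
Fails at j=2 → formula fails.

No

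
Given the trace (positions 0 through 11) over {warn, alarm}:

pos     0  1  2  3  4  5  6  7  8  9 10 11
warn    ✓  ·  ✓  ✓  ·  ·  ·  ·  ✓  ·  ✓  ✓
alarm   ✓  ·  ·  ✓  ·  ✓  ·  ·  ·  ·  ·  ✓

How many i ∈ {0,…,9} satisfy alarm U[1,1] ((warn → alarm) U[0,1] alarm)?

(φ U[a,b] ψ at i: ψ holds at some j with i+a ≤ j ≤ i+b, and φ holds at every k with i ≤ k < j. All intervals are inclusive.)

1

Evaluate at each i in [0,9]:
  i=0: ✗ (no rhs in [1,1])
  i=1: ✗ (no rhs in [2,2])
  i=2: ✗ (lhs fails at k=2 before rhs at j=3)
  i=3: ✓ (rhs at j=4; lhs holds on [3,3])
  i=4: ✗ (lhs fails at k=4 before rhs at j=5)
  i=5: ✗ (no rhs in [6,6])
  i=6: ✗ (no rhs in [7,7])
  i=7: ✗ (no rhs in [8,8])
  i=8: ✗ (no rhs in [9,9])
  i=9: ✗ (no rhs in [10,10])
Positions where it holds: {3} → 1.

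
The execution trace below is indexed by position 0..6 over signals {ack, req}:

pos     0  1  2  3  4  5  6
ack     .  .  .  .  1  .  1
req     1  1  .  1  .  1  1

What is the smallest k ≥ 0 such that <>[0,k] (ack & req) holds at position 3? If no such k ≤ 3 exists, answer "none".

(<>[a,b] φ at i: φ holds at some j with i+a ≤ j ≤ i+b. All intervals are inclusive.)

Scan j = 3,4,… for (ack & req):
  j=3: fails
  j=4: fails
  j=5: fails
  j=6: holds
First hit at j=6, so smallest k = 6-3 = 3.

3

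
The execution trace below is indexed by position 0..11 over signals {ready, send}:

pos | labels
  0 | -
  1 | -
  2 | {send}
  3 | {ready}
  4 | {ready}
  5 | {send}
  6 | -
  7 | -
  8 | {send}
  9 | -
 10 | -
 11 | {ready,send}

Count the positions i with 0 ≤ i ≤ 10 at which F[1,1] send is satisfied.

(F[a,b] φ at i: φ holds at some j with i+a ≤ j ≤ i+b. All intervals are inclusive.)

Evaluate at each i in [0,10]:
  i=0: ✗ (none in [1,1])
  i=1: ✓ (witness j=2)
  i=2: ✗ (none in [3,3])
  i=3: ✗ (none in [4,4])
  i=4: ✓ (witness j=5)
  i=5: ✗ (none in [6,6])
  i=6: ✗ (none in [7,7])
  i=7: ✓ (witness j=8)
  i=8: ✗ (none in [9,9])
  i=9: ✗ (none in [10,10])
  i=10: ✓ (witness j=11)
Positions where it holds: {1, 4, 7, 10} → 4.

4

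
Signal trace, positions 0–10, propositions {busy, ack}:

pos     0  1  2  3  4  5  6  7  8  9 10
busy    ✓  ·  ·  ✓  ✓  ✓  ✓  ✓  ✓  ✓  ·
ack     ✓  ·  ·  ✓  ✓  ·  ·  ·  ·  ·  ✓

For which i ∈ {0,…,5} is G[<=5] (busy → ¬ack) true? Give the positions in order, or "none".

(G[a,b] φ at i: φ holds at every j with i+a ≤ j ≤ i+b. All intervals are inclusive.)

5

Evaluate at each i in [0,5]:
  i=0: ✗ (fails at j=0)
  i=1: ✗ (fails at j=3)
  i=2: ✗ (fails at j=3)
  i=3: ✗ (fails at j=3)
  i=4: ✗ (fails at j=4)
  i=5: ✓ (all of [5,10])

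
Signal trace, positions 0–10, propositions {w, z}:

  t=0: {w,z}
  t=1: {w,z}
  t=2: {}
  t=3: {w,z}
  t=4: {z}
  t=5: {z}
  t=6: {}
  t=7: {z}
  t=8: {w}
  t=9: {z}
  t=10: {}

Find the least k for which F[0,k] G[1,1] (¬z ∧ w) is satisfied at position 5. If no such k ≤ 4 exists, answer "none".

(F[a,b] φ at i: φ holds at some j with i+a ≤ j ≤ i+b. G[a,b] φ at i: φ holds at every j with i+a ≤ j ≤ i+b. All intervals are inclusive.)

Scan j = 5,6,… for G[1,1] (¬z ∧ w):
  j=5: fails
  j=6: fails
  j=7: holds
First hit at j=7, so smallest k = 7-5 = 2.

2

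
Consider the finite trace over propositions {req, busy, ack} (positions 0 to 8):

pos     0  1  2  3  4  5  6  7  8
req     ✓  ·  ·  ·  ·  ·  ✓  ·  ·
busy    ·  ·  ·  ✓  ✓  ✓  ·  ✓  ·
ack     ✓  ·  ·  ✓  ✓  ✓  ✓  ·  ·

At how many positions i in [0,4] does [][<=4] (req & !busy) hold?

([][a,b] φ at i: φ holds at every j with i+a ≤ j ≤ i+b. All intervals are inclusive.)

0

Evaluate at each i in [0,4]:
  i=0: ✗ (fails at j=1)
  i=1: ✗ (fails at j=1)
  i=2: ✗ (fails at j=2)
  i=3: ✗ (fails at j=3)
  i=4: ✗ (fails at j=4)
Positions where it holds: {} → 0.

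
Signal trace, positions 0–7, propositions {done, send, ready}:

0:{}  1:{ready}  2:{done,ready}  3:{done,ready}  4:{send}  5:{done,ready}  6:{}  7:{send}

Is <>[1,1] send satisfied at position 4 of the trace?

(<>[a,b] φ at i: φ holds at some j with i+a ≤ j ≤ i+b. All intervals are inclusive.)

Check send at each j in [5,5]:
  j=5: false
No position in the window satisfies it → formula fails.

No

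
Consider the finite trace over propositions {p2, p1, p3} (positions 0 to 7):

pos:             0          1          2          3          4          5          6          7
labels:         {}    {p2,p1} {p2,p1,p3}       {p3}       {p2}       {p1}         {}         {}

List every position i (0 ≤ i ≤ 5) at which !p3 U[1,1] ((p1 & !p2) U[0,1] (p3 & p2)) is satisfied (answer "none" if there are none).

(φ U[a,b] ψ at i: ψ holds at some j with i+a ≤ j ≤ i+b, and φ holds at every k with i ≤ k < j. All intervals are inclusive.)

1

Evaluate at each i in [0,5]:
  i=0: ✗ (no rhs in [1,1])
  i=1: ✓ (rhs at j=2; lhs holds on [1,1])
  i=2: ✗ (no rhs in [3,3])
  i=3: ✗ (no rhs in [4,4])
  i=4: ✗ (no rhs in [5,5])
  i=5: ✗ (no rhs in [6,6])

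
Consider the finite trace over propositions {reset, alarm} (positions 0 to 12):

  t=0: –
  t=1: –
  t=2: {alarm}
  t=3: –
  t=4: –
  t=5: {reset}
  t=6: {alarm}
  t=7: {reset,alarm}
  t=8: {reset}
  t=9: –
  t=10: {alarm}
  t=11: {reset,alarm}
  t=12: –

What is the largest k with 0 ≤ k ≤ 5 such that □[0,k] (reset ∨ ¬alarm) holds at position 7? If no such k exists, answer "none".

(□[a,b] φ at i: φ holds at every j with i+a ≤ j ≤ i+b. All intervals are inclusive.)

2

(reset ∨ ¬alarm) must hold from j=7 onward; find where it first fails.
  j=7: holds
  j=8: holds
  j=9: holds
  j=10: fails
Holds on [7,9], so largest k = 2.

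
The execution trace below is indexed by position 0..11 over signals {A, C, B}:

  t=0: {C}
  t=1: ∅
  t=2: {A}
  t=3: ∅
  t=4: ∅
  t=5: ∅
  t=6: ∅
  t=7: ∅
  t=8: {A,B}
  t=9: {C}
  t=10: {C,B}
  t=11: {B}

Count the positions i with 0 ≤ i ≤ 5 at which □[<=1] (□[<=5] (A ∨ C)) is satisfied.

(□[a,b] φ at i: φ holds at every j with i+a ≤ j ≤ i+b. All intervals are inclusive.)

Evaluate at each i in [0,5]:
  i=0: ✗ (fails at j=0)
  i=1: ✗ (fails at j=1)
  i=2: ✗ (fails at j=2)
  i=3: ✗ (fails at j=3)
  i=4: ✗ (fails at j=4)
  i=5: ✗ (fails at j=5)
Positions where it holds: {} → 0.

0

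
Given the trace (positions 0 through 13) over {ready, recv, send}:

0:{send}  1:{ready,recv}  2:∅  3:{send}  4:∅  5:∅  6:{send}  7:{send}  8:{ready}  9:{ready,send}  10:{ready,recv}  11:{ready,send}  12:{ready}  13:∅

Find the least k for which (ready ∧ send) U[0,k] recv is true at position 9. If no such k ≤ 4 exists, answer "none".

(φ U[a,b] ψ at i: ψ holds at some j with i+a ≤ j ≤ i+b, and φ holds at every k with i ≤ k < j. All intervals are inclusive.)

Need earliest j ≥ 9 with recv, and (ready ∧ send) at every k in [9,j-1].
  j=9: rhs fails.
  j=10: rhs holds; lhs holds on [9,9]. k = 1.

1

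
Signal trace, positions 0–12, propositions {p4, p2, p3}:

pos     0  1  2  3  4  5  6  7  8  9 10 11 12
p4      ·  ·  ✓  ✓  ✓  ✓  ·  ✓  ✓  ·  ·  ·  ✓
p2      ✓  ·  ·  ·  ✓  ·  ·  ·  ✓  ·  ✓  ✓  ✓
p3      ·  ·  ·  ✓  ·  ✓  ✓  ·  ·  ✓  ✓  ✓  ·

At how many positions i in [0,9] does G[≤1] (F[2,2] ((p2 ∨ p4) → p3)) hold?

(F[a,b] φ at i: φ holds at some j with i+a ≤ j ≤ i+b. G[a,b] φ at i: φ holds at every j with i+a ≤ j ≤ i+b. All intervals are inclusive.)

3

Evaluate at each i in [0,9]:
  i=0: ✗ (fails at j=0)
  i=1: ✗ (fails at j=2)
  i=2: ✗ (fails at j=2)
  i=3: ✓ (all of [3,4])
  i=4: ✗ (fails at j=5)
  i=5: ✗ (fails at j=5)
  i=6: ✗ (fails at j=6)
  i=7: ✓ (all of [7,8])
  i=8: ✓ (all of [8,9])
  i=9: ✗ (fails at j=10)
Positions where it holds: {3, 7, 8} → 3.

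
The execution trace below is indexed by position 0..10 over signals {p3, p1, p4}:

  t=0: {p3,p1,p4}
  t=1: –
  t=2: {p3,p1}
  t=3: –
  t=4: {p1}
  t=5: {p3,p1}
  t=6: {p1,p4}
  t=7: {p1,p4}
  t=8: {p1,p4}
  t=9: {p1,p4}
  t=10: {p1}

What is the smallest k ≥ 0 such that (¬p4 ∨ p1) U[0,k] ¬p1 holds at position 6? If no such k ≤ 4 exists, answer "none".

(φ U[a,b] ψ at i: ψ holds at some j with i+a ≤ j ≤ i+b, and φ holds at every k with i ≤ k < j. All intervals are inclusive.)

Need earliest j ≥ 6 with ¬p1, and (¬p4 ∨ p1) at every k in [6,j-1].
  j=6: rhs fails.
  j=7: rhs fails.
  j=8: rhs fails.
  j=9: rhs fails.
  j=10: rhs fails.
No witness within the range → none.

none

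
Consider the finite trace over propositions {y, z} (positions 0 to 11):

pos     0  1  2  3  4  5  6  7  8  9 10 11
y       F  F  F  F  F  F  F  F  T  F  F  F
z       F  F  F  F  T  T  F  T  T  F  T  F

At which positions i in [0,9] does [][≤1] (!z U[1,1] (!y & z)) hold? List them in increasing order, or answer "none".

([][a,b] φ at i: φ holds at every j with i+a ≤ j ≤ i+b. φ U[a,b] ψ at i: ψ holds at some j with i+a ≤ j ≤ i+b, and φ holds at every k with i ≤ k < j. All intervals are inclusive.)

none

Evaluate at each i in [0,9]:
  i=0: ✗ (fails at j=0)
  i=1: ✗ (fails at j=1)
  i=2: ✗ (fails at j=2)
  i=3: ✗ (fails at j=4)
  i=4: ✗ (fails at j=4)
  i=5: ✗ (fails at j=5)
  i=6: ✗ (fails at j=7)
  i=7: ✗ (fails at j=7)
  i=8: ✗ (fails at j=8)
  i=9: ✗ (fails at j=10)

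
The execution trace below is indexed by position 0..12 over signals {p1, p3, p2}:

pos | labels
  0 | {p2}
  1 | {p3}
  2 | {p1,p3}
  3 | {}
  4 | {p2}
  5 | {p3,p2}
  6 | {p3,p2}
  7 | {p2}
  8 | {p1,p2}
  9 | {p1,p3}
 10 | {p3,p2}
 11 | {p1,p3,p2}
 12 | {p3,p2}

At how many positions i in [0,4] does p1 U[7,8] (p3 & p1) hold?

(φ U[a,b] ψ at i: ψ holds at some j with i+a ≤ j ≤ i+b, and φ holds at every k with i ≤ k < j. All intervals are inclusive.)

Evaluate at each i in [0,4]:
  i=0: ✗ (no rhs in [7,8])
  i=1: ✗ (lhs fails at k=1 before rhs at j=9)
  i=2: ✗ (lhs fails at k=3 before rhs at j=9)
  i=3: ✗ (lhs fails at k=3 before rhs at j=11)
  i=4: ✗ (lhs fails at k=4 before rhs at j=11)
Positions where it holds: {} → 0.

0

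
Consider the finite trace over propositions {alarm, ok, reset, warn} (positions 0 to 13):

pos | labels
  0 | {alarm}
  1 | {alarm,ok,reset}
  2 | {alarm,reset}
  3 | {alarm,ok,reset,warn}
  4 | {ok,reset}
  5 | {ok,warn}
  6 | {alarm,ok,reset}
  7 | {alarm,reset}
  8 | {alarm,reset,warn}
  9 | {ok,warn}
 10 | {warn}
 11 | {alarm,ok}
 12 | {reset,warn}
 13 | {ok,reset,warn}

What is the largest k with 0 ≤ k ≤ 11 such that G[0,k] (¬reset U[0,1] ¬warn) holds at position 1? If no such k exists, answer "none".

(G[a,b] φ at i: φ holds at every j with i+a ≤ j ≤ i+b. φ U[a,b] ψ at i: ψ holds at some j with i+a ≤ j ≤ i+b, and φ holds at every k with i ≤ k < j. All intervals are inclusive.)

1

(¬reset U[0,1] ¬warn) must hold from j=1 onward; find where it first fails.
  j=1: holds
  j=2: holds
  j=3: fails
Holds on [1,2], so largest k = 1.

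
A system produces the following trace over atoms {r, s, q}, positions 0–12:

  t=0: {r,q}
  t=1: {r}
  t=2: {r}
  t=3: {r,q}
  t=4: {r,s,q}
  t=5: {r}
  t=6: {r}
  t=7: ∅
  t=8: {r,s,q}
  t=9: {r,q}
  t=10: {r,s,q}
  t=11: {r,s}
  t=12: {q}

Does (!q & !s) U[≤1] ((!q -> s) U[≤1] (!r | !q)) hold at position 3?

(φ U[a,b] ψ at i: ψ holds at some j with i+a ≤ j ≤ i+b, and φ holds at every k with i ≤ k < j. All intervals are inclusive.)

Need some j in [3,4] with ((!q -> s) U[≤1] (!r | !q)), and (!q & !s) at every k in [3,j-1].
  j=3: ((!q -> s) U[≤1] (!r | !q)) — fails.
  j=4: ((!q -> s) U[≤1] (!r | !q)) holds, but (!q & !s) fails at k=3 → not this j.
No j in the window works → until fails.

Does not hold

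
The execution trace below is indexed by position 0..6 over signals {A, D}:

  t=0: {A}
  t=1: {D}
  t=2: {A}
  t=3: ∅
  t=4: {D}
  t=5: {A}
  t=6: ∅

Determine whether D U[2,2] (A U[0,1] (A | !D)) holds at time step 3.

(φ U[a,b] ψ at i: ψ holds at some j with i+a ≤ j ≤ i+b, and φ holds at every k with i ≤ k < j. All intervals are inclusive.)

Need some j in [5,5] with (A U[0,1] (A | !D)), and D at every k in [3,j-1].
  j=5: (A U[0,1] (A | !D)) holds, but D fails at k=3 → not this j.
No j in the window works → until fails.

Does not hold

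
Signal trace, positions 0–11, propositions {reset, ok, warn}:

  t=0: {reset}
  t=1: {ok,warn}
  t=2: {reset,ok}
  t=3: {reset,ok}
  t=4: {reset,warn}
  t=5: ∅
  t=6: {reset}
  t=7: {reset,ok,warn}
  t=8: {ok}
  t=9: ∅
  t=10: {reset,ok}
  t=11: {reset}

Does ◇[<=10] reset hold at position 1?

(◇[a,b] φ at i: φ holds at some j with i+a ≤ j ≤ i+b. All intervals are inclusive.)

Yes

Check reset at each j in [1,11]:
  j=1: false
  j=2: true
  j=3: true
  j=4: true
  j=5: false
  j=6: true
  j=7: true
  j=8: false
  j=9: false
  j=10: true
  j=11: true
Found at j=2 → formula holds.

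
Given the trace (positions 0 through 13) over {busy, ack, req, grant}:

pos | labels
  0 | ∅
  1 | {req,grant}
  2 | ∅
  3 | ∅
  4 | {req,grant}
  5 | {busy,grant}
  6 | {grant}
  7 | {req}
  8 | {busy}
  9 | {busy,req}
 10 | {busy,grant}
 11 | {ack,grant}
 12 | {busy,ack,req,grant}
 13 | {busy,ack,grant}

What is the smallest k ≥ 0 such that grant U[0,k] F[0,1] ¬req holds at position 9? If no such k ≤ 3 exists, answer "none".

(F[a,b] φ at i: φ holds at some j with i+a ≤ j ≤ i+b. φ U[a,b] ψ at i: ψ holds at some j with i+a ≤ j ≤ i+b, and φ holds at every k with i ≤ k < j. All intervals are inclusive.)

0

Need earliest j ≥ 9 with F[0,1] ¬req, and grant at every k in [9,j-1].
  j=9: rhs holds (empty prefix). k = 0.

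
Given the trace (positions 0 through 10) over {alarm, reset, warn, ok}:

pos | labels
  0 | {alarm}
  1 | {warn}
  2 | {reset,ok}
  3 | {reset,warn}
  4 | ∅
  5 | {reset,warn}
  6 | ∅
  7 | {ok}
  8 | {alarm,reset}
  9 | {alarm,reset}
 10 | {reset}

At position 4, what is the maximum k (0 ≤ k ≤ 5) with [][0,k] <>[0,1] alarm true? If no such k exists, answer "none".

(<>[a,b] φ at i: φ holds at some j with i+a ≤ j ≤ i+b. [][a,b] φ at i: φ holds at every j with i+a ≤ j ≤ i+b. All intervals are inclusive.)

none

<>[0,1] alarm must hold from j=4 onward; find where it first fails.
  j=4: fails → no k works.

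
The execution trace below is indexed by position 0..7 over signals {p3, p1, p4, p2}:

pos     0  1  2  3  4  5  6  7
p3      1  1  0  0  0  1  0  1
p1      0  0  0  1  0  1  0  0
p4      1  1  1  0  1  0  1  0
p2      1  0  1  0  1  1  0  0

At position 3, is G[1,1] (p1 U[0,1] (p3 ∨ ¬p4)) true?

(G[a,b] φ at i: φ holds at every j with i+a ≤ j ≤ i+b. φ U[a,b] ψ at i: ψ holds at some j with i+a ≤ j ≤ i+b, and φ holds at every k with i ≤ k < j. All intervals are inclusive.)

Does not hold

Check (p1 U[0,1] (p3 ∨ ¬p4)) at every j in [4,4]:
  j=4: fails
Fails at j=4 → formula fails.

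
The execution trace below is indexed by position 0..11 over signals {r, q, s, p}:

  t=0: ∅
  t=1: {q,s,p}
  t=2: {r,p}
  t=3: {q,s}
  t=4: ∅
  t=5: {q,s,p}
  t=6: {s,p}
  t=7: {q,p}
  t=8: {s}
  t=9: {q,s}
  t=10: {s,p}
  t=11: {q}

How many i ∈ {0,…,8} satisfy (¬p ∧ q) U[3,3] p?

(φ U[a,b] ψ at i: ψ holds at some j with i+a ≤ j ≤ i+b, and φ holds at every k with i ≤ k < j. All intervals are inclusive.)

0

Evaluate at each i in [0,8]:
  i=0: ✗ (no rhs in [3,3])
  i=1: ✗ (no rhs in [4,4])
  i=2: ✗ (lhs fails at k=2 before rhs at j=5)
  i=3: ✗ (lhs fails at k=4 before rhs at j=6)
  i=4: ✗ (lhs fails at k=4 before rhs at j=7)
  i=5: ✗ (no rhs in [8,8])
  i=6: ✗ (no rhs in [9,9])
  i=7: ✗ (lhs fails at k=7 before rhs at j=10)
  i=8: ✗ (no rhs in [11,11])
Positions where it holds: {} → 0.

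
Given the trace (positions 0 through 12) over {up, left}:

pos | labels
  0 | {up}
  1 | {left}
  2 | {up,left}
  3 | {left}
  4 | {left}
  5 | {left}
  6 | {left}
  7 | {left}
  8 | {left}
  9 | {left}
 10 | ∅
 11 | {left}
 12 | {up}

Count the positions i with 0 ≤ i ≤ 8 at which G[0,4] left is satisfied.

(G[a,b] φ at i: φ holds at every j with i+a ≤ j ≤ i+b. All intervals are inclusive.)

5

Evaluate at each i in [0,8]:
  i=0: ✗ (fails at j=0)
  i=1: ✓ (all of [1,5])
  i=2: ✓ (all of [2,6])
  i=3: ✓ (all of [3,7])
  i=4: ✓ (all of [4,8])
  i=5: ✓ (all of [5,9])
  i=6: ✗ (fails at j=10)
  i=7: ✗ (fails at j=10)
  i=8: ✗ (fails at j=10)
Positions where it holds: {1, 2, 3, 4, 5} → 5.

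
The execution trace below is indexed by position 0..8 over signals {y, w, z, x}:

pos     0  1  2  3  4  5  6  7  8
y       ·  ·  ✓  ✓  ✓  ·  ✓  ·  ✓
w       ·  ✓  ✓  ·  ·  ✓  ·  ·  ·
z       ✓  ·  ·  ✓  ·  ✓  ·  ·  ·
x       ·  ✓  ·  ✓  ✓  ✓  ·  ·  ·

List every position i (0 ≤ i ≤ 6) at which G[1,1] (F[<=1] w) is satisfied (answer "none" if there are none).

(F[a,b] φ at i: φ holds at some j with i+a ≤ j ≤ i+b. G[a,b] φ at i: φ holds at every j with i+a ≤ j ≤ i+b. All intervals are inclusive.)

Evaluate at each i in [0,6]:
  i=0: ✓ (all of [1,1])
  i=1: ✓ (all of [2,2])
  i=2: ✗ (fails at j=3)
  i=3: ✓ (all of [4,4])
  i=4: ✓ (all of [5,5])
  i=5: ✗ (fails at j=6)
  i=6: ✗ (fails at j=7)

0, 1, 3, 4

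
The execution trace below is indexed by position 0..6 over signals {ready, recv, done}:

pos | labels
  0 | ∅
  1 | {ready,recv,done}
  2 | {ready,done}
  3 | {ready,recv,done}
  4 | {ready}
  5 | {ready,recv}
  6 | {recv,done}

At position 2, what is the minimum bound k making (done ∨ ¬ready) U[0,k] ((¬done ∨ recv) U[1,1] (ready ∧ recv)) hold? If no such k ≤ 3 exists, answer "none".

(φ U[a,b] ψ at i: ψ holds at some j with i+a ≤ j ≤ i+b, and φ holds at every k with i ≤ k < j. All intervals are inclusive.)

Need earliest j ≥ 2 with ((¬done ∨ recv) U[1,1] (ready ∧ recv)), and (done ∨ ¬ready) at every k in [2,j-1].
  j=2: rhs fails.
  j=3: rhs fails.
  j=4: rhs holds; lhs holds on [2,3]. k = 2.

2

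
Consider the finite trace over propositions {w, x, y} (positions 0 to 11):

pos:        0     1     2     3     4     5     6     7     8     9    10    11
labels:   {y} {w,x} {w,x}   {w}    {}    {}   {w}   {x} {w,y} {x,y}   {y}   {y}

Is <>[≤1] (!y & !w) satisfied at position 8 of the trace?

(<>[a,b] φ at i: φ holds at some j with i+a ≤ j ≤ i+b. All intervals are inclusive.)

Check (!y & !w) at each j in [8,9]:
  j=8: false
  j=9: false
No position in the window satisfies it → formula fails.

Does not hold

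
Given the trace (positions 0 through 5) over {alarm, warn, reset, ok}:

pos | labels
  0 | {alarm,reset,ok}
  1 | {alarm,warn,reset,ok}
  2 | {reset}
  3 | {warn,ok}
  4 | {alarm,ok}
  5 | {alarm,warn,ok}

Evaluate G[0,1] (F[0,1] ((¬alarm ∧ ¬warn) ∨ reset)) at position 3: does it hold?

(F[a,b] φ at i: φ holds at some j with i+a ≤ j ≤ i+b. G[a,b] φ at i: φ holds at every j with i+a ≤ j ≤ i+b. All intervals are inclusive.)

No

Check F[0,1] ((¬alarm ∧ ¬warn) ∨ reset) at every j in [3,4]:
  j=3: fails (none in [3,4])
  j=4: fails (none in [4,5])
Fails at j=3 → formula fails.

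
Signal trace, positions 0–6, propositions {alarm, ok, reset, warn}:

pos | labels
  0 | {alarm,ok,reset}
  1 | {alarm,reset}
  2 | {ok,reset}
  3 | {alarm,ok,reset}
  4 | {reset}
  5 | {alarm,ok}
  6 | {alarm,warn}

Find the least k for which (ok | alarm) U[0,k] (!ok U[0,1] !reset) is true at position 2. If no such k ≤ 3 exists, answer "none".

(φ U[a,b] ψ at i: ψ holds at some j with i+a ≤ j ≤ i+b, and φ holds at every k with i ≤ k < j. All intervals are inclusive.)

Need earliest j ≥ 2 with (!ok U[0,1] !reset), and (ok | alarm) at every k in [2,j-1].
  j=2: rhs fails.
  j=3: rhs fails.
  j=4: rhs holds; lhs holds on [2,3]. k = 2.

2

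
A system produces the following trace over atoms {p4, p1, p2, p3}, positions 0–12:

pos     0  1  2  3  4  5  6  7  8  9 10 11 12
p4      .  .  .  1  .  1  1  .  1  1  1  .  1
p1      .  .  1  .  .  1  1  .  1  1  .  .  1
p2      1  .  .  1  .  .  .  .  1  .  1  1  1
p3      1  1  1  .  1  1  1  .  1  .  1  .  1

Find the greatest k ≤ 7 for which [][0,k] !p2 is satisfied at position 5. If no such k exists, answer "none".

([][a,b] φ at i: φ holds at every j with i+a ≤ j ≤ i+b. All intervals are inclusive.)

!p2 must hold from j=5 onward; find where it first fails.
  j=5: holds
  j=6: holds
  j=7: holds
  j=8: fails
Holds on [5,7], so largest k = 2.

2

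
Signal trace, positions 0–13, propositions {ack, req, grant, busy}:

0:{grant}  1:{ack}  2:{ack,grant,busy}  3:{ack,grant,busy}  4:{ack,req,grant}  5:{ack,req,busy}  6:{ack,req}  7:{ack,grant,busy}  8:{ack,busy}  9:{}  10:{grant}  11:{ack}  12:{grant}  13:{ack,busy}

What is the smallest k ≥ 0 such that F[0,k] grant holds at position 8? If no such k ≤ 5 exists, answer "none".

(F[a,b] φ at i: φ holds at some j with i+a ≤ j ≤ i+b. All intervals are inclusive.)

2

Scan j = 8,9,… for grant:
  j=8: fails
  j=9: fails
  j=10: holds
First hit at j=10, so smallest k = 10-8 = 2.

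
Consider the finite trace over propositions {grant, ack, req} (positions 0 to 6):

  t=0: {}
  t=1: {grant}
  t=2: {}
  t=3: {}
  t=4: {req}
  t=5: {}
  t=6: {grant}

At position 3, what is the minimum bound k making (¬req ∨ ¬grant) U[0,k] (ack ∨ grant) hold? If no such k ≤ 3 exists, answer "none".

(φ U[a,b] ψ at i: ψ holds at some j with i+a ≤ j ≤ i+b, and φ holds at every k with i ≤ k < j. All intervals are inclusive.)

3

Need earliest j ≥ 3 with (ack ∨ grant), and (¬req ∨ ¬grant) at every k in [3,j-1].
  j=3: rhs fails.
  j=4: rhs fails.
  j=5: rhs fails.
  j=6: rhs holds; lhs holds on [3,5]. k = 3.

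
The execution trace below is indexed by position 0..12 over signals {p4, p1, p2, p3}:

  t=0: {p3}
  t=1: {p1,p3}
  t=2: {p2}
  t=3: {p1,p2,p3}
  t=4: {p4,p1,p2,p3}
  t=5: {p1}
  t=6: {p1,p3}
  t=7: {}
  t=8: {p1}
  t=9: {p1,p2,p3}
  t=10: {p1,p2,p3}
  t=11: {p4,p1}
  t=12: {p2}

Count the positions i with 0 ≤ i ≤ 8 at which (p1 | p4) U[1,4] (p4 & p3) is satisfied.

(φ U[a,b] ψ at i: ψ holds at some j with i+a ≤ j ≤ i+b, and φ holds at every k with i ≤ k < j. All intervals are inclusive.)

1

Evaluate at each i in [0,8]:
  i=0: ✗ (lhs fails at k=0 before rhs at j=4)
  i=1: ✗ (lhs fails at k=2 before rhs at j=4)
  i=2: ✗ (lhs fails at k=2 before rhs at j=4)
  i=3: ✓ (rhs at j=4; lhs holds on [3,3])
  i=4: ✗ (no rhs in [5,8])
  i=5: ✗ (no rhs in [6,9])
  i=6: ✗ (no rhs in [7,10])
  i=7: ✗ (no rhs in [8,11])
  i=8: ✗ (no rhs in [9,12])
Positions where it holds: {3} → 1.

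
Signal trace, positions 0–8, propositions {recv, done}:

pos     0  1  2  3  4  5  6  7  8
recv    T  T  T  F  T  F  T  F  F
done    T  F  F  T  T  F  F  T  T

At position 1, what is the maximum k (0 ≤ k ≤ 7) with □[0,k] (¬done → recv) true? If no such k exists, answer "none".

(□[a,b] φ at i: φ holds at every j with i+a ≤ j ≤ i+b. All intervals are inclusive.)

(¬done → recv) must hold from j=1 onward; find where it first fails.
  j=1: holds
  j=2: holds
  j=3: holds
  j=4: holds
  j=5: fails
Holds on [1,4], so largest k = 3.

3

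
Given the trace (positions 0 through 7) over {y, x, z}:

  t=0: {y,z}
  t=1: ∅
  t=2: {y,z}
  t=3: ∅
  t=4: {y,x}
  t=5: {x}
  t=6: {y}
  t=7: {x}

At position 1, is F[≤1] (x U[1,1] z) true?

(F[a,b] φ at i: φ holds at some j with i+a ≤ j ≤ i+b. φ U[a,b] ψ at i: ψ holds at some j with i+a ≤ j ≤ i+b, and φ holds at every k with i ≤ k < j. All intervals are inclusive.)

Check (x U[1,1] z) at each j in [1,2]:
  j=1: fails
  j=2: fails
No position in the window satisfies it → formula fails.

Does not hold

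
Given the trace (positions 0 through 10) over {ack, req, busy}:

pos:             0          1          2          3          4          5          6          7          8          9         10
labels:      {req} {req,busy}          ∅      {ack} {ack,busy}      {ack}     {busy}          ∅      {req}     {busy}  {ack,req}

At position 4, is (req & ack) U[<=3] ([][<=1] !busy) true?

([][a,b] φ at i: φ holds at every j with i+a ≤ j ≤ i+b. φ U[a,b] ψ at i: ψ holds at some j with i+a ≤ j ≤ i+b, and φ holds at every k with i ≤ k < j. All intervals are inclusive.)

False

Need some j in [4,7] with [][<=1] !busy, and (req & ack) at every k in [4,j-1].
  j=4: [][<=1] !busy — fails at 4.
  j=5: [][<=1] !busy — fails at 6.
  j=6: [][<=1] !busy — fails at 6.
  j=7: [][<=1] !busy holds, but (req & ack) fails at k=4 → not this j.
No j in the window works → until fails.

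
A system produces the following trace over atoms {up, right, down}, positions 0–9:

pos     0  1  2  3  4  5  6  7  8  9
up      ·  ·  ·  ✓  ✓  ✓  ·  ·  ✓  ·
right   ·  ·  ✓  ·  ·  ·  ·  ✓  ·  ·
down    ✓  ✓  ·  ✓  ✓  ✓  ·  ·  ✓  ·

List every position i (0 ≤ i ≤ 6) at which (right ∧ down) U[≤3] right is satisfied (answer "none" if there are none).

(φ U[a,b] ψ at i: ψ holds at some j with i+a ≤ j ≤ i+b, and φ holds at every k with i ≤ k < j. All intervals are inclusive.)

2

Evaluate at each i in [0,6]:
  i=0: ✗ (lhs fails at k=0 before rhs at j=2)
  i=1: ✗ (lhs fails at k=1 before rhs at j=2)
  i=2: ✓ (rhs at j=2)
  i=3: ✗ (no rhs in [3,6])
  i=4: ✗ (lhs fails at k=4 before rhs at j=7)
  i=5: ✗ (lhs fails at k=5 before rhs at j=7)
  i=6: ✗ (lhs fails at k=6 before rhs at j=7)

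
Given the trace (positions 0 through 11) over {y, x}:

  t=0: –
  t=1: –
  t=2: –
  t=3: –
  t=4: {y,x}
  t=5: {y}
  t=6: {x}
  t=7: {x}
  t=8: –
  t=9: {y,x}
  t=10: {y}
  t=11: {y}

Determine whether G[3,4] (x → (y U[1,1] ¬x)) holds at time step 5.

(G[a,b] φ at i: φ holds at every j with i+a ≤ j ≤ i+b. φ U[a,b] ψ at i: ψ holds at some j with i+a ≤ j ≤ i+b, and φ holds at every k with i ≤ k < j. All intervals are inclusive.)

Check (x → (y U[1,1] ¬x)) at every j in [8,9]:
  j=8: antecedent false → ✓
  j=9: antecedent true; consequent holds → ✓
All positions satisfy it → formula holds.

Yes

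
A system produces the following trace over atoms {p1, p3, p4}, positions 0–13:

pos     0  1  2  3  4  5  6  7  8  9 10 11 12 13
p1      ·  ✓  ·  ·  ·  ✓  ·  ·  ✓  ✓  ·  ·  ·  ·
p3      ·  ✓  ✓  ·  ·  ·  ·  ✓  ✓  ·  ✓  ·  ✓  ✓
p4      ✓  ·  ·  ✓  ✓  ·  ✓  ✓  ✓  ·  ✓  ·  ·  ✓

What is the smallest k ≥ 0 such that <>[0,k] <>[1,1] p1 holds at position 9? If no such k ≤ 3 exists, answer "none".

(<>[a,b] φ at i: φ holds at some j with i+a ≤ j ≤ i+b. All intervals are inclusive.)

none

Scan j = 9,10,… for <>[1,1] p1:
  j=9: fails
  j=10: fails
  j=11: fails
  j=12: fails
No j in [9,12] satisfies it → none.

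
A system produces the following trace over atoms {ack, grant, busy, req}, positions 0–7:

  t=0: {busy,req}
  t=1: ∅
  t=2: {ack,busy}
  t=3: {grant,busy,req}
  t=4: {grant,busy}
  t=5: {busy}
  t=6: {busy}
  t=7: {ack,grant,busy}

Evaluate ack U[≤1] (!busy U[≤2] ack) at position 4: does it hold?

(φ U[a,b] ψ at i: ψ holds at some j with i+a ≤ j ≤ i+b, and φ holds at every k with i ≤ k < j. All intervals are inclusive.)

Need some j in [4,5] with (!busy U[≤2] ack), and ack at every k in [4,j-1].
  j=4: (!busy U[≤2] ack) — fails.
  j=5: (!busy U[≤2] ack) — fails.
No j in the window works → until fails.

Does not hold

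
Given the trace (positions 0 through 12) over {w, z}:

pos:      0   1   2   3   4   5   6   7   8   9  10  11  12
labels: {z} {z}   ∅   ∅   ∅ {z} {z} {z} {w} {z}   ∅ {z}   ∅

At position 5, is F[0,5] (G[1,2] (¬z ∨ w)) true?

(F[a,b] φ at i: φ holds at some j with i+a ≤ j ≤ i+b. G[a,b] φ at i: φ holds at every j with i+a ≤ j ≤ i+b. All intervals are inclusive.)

Check G[1,2] (¬z ∨ w) at each j in [5,10]:
  j=5: fails at 6
  j=6: fails at 7
  j=7: fails at 9
  j=8: fails at 9
  j=9: fails at 11
  j=10: fails at 11
No position in the window satisfies it → formula fails.

No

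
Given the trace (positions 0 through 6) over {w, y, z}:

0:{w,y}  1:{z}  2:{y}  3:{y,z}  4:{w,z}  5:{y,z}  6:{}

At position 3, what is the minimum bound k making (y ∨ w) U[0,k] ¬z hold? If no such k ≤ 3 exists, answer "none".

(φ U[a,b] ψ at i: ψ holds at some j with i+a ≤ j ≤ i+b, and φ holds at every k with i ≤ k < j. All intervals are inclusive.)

Need earliest j ≥ 3 with ¬z, and (y ∨ w) at every k in [3,j-1].
  j=3: rhs fails.
  j=4: rhs fails.
  j=5: rhs fails.
  j=6: rhs holds; lhs holds on [3,5]. k = 3.

3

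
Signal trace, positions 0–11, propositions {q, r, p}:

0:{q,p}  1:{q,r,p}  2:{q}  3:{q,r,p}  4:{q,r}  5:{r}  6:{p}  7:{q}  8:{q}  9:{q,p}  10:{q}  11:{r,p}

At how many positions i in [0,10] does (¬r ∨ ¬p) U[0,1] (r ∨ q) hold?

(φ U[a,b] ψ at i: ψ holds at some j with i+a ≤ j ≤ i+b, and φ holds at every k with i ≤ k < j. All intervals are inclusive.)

Evaluate at each i in [0,10]:
  i=0: ✓ (rhs at j=0)
  i=1: ✓ (rhs at j=1)
  i=2: ✓ (rhs at j=2)
  i=3: ✓ (rhs at j=3)
  i=4: ✓ (rhs at j=4)
  i=5: ✓ (rhs at j=5)
  i=6: ✓ (rhs at j=7; lhs holds on [6,6])
  i=7: ✓ (rhs at j=7)
  i=8: ✓ (rhs at j=8)
  i=9: ✓ (rhs at j=9)
  i=10: ✓ (rhs at j=10)
Positions where it holds: {0, 1, 2, 3, 4, 5, 6, 7, 8, 9, 10} → 11.

11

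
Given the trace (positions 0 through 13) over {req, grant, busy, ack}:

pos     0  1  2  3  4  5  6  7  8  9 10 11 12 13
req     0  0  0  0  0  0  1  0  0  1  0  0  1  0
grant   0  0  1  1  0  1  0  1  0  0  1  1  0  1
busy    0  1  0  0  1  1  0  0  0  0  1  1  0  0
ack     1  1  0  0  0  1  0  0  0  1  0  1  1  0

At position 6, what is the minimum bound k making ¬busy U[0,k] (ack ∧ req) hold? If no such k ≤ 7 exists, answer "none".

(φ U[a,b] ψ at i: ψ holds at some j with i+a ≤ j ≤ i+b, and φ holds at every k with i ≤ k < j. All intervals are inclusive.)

Need earliest j ≥ 6 with (ack ∧ req), and ¬busy at every k in [6,j-1].
  j=6: rhs fails.
  j=7: rhs fails.
  j=8: rhs fails.
  j=9: rhs holds; lhs holds on [6,8]. k = 3.

3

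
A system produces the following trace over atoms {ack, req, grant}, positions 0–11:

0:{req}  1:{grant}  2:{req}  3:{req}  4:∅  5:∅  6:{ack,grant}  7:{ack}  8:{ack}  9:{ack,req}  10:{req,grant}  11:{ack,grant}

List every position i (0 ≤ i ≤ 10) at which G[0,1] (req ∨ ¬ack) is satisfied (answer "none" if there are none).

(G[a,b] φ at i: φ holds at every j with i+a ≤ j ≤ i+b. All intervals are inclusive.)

Evaluate at each i in [0,10]:
  i=0: ✓ (all of [0,1])
  i=1: ✓ (all of [1,2])
  i=2: ✓ (all of [2,3])
  i=3: ✓ (all of [3,4])
  i=4: ✓ (all of [4,5])
  i=5: ✗ (fails at j=6)
  i=6: ✗ (fails at j=6)
  i=7: ✗ (fails at j=7)
  i=8: ✗ (fails at j=8)
  i=9: ✓ (all of [9,10])
  i=10: ✗ (fails at j=11)

0, 1, 2, 3, 4, 9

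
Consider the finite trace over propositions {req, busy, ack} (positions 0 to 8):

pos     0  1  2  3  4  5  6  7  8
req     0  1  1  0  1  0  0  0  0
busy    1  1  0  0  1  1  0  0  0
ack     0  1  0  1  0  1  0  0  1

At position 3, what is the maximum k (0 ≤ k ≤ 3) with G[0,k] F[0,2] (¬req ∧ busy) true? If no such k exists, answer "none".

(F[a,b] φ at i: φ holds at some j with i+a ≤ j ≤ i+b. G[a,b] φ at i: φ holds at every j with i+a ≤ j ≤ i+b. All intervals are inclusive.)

2

F[0,2] (¬req ∧ busy) must hold from j=3 onward; find where it first fails.
  j=3: holds
  j=4: holds
  j=5: holds
  j=6: fails
Holds on [3,5], so largest k = 2.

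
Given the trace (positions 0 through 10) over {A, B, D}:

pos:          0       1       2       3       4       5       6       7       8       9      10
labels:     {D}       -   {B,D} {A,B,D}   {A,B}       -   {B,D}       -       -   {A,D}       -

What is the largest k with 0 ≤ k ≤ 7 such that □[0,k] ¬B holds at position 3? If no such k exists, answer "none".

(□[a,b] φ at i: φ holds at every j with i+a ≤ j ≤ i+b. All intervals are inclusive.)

none

¬B must hold from j=3 onward; find where it first fails.
  j=3: fails → no k works.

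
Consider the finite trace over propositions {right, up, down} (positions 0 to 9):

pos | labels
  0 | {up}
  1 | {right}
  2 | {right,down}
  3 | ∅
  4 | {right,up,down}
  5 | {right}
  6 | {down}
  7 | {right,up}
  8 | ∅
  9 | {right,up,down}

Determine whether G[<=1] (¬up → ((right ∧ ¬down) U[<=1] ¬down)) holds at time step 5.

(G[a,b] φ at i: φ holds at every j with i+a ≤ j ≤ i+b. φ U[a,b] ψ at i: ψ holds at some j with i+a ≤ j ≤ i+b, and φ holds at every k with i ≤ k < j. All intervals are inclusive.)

Check (¬up → ((right ∧ ¬down) U[<=1] ¬down)) at every j in [5,6]:
  j=5: antecedent true; consequent holds → ✓
  j=6: antecedent true; consequent fails → ✗
Fails at j=6 → formula fails.

Does not hold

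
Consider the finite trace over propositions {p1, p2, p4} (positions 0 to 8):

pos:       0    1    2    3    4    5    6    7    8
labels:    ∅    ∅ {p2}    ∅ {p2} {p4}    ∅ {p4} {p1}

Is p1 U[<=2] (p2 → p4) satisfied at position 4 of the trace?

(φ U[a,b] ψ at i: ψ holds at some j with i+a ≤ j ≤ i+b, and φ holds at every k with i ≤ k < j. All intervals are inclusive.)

Need some j in [4,6] with (p2 → p4), and p1 at every k in [4,j-1].
  j=4: (p2 → p4) false.
  j=5: (p2 → p4) holds, but p1 fails at k=4 → not this j.
  j=6: (p2 → p4) holds, but p1 fails at k=4 → not this j.
No j in the window works → until fails.

False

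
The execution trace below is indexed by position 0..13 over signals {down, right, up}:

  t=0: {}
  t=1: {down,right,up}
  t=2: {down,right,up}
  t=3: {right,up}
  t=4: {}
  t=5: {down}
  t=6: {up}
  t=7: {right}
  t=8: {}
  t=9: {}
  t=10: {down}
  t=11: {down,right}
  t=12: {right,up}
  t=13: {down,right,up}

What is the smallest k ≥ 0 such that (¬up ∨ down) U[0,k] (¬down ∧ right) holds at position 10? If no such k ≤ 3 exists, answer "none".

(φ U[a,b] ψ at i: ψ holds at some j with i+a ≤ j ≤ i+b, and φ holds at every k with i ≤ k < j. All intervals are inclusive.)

Need earliest j ≥ 10 with (¬down ∧ right), and (¬up ∨ down) at every k in [10,j-1].
  j=10: rhs fails.
  j=11: rhs fails.
  j=12: rhs holds; lhs holds on [10,11]. k = 2.

2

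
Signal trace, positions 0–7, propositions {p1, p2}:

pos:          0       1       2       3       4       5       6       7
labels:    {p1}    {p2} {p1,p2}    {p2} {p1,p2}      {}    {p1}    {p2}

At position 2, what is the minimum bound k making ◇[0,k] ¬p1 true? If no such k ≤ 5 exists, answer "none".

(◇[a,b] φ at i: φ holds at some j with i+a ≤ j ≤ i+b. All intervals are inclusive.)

Scan j = 2,3,… for ¬p1:
  j=2: fails
  j=3: holds
First hit at j=3, so smallest k = 3-2 = 1.

1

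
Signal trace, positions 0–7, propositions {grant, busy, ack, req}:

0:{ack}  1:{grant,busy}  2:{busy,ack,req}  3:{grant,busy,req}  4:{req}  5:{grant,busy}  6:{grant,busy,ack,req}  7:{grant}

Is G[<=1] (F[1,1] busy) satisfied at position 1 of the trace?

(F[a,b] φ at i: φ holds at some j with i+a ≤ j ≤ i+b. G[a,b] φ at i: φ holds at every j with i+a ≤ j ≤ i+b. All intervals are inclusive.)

Check F[1,1] busy at every j in [1,2]:
  j=1: holds (witness at 2)
  j=2: holds (witness at 3)
All positions satisfy it → formula holds.

Yes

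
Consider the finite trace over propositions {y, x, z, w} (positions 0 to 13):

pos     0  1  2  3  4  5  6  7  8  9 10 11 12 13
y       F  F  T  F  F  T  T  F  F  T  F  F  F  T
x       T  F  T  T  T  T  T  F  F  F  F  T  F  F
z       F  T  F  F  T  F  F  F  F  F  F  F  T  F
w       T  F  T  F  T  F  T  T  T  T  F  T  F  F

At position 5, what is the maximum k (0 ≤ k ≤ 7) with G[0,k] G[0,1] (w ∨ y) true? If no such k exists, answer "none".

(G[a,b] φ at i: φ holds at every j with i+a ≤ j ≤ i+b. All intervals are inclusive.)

G[0,1] (w ∨ y) must hold from j=5 onward; find where it first fails.
  j=5: holds
  j=6: holds
  j=7: holds
  j=8: holds
  j=9: fails
Holds on [5,8], so largest k = 3.

3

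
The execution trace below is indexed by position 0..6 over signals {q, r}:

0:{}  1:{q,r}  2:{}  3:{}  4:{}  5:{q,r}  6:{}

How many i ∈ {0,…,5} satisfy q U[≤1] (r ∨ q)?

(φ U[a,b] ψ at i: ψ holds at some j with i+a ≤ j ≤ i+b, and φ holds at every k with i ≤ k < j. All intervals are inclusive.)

Evaluate at each i in [0,5]:
  i=0: ✗ (lhs fails at k=0 before rhs at j=1)
  i=1: ✓ (rhs at j=1)
  i=2: ✗ (no rhs in [2,3])
  i=3: ✗ (no rhs in [3,4])
  i=4: ✗ (lhs fails at k=4 before rhs at j=5)
  i=5: ✓ (rhs at j=5)
Positions where it holds: {1, 5} → 2.

2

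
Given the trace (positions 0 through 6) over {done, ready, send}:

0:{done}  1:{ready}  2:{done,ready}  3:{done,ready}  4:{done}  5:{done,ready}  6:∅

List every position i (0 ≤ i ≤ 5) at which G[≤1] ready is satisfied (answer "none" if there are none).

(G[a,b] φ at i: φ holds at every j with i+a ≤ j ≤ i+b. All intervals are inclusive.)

1, 2

Evaluate at each i in [0,5]:
  i=0: ✗ (fails at j=0)
  i=1: ✓ (all of [1,2])
  i=2: ✓ (all of [2,3])
  i=3: ✗ (fails at j=4)
  i=4: ✗ (fails at j=4)
  i=5: ✗ (fails at j=6)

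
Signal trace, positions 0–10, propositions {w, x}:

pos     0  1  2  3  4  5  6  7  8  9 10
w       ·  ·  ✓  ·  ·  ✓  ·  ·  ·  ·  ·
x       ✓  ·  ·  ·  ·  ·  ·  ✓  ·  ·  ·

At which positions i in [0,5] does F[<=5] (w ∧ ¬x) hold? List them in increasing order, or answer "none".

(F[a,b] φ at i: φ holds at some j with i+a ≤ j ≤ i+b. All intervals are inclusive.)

Evaluate at each i in [0,5]:
  i=0: ✓ (witness j=2)
  i=1: ✓ (witness j=2)
  i=2: ✓ (witness j=2)
  i=3: ✓ (witness j=5)
  i=4: ✓ (witness j=5)
  i=5: ✓ (witness j=5)

0, 1, 2, 3, 4, 5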